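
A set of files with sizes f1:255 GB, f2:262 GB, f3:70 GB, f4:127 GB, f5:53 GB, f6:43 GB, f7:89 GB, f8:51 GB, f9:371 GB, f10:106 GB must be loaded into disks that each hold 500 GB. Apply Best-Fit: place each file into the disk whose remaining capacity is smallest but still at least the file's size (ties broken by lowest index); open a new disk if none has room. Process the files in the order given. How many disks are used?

3

Put f1 (255 GB) in disk 1; 245 GB remain.
Put f2 (262 GB) in disk 2; 238 GB remain.
Put f3 (70 GB) in disk 2; 168 GB remain.
Put f4 (127 GB) in disk 2; 41 GB remain.
Put f5 (53 GB) in disk 1; 192 GB remain.
Put f6 (43 GB) in disk 1; 149 GB remain.
Put f7 (89 GB) in disk 1; 60 GB remain.
Put f8 (51 GB) in disk 1; 9 GB remain.
Put f9 (371 GB) in disk 3; 129 GB remain.
Put f10 (106 GB) in disk 3; 23 GB remain.
Final disks: [255,53,43,89,51] [262,70,127] [371,106].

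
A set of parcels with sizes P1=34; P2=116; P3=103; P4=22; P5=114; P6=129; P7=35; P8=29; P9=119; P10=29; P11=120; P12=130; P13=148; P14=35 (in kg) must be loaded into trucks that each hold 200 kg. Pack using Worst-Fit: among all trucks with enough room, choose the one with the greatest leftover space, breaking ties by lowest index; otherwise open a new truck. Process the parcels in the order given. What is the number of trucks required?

P1 (34 kg) → truck 1 (remaining 166 kg)
P2 (116 kg) → truck 1 (remaining 50 kg)
P3 (103 kg) → truck 2 (remaining 97 kg)
P4 (22 kg) → truck 2 (remaining 75 kg)
P5 (114 kg) → truck 3 (remaining 86 kg)
P6 (129 kg) → truck 4 (remaining 71 kg)
P7 (35 kg) → truck 3 (remaining 51 kg)
P8 (29 kg) → truck 2 (remaining 46 kg)
P9 (119 kg) → truck 5 (remaining 81 kg)
P10 (29 kg) → truck 5 (remaining 52 kg)
P11 (120 kg) → truck 6 (remaining 80 kg)
P12 (130 kg) → truck 7 (remaining 70 kg)
P13 (148 kg) → truck 8 (remaining 52 kg)
P14 (35 kg) → truck 6 (remaining 45 kg)

8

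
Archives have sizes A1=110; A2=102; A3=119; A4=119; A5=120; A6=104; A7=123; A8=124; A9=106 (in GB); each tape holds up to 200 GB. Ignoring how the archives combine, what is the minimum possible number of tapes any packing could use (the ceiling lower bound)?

Total size = 110 + 102 + 119 + 119 + 120 + 104 + 123 + 124 + 106 = 1027 GB.
⌈1027 / 200⌉ = 6.

6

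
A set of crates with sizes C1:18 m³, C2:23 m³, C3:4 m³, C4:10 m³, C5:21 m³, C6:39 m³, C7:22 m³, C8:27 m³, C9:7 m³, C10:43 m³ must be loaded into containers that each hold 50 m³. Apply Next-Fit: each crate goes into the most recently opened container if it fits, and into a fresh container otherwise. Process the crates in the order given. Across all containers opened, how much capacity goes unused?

container 1: place C1 (18 m³), 32 m³ left
container 1: place C2 (23 m³), 9 m³ left
container 1: place C3 (4 m³), 5 m³ left
container 2: place C4 (10 m³), 40 m³ left
container 2: place C5 (21 m³), 19 m³ left
container 3: place C6 (39 m³), 11 m³ left
container 4: place C7 (22 m³), 28 m³ left
container 4: place C8 (27 m³), 1 m³ left
container 5: place C9 (7 m³), 43 m³ left
container 5: place C10 (43 m³), 0 m³ left
5 containers × 50 m³ = 250 m³; used 214 m³; unused 36 m³.

36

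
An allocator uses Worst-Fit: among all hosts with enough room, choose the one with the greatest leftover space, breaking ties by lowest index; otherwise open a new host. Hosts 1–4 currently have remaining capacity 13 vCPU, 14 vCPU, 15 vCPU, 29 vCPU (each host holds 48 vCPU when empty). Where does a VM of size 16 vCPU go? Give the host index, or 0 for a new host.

Hosts with room: host 4 (29 vCPU).
Most room is host 4 with 29 vCPU free.

4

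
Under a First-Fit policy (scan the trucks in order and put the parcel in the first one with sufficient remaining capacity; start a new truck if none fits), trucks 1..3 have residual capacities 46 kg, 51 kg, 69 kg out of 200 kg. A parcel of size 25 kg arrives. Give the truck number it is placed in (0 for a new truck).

1

Trucks with room: truck 1 (46 kg), truck 2 (51 kg), truck 3 (69 kg).
The first with room is truck 1.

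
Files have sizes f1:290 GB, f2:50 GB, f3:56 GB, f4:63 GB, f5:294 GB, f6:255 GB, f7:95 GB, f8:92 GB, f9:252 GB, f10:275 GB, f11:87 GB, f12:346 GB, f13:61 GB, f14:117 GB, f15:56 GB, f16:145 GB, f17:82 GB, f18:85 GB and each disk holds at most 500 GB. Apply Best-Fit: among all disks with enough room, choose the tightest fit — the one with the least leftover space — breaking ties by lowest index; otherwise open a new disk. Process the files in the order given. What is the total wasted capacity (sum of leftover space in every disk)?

Put f1 (290 GB) in disk 1; 210 GB remain.
Put f2 (50 GB) in disk 1; 160 GB remain.
Put f3 (56 GB) in disk 1; 104 GB remain.
Put f4 (63 GB) in disk 1; 41 GB remain.
Put f5 (294 GB) in disk 2; 206 GB remain.
Put f6 (255 GB) in disk 3; 245 GB remain.
Put f7 (95 GB) in disk 2; 111 GB remain.
Put f8 (92 GB) in disk 2; 19 GB remain.
Put f9 (252 GB) in disk 4; 248 GB remain.
Put f10 (275 GB) in disk 5; 225 GB remain.
Put f11 (87 GB) in disk 5; 138 GB remain.
Put f12 (346 GB) in disk 6; 154 GB remain.
Put f13 (61 GB) in disk 5; 77 GB remain.
Put f14 (117 GB) in disk 6; 37 GB remain.
Put f15 (56 GB) in disk 5; 21 GB remain.
Put f16 (145 GB) in disk 3; 100 GB remain.
Put f17 (82 GB) in disk 3; 18 GB remain.
Put f18 (85 GB) in disk 4; 163 GB remain.
6 disks × 500 GB = 3000 GB; used 2701 GB; unused 299 GB.

299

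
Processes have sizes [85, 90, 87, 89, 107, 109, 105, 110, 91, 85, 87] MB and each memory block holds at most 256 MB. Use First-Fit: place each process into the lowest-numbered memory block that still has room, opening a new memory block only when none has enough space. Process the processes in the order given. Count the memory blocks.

Put 85 MB in memory block 1; 171 MB remain.
Put 90 MB in memory block 1; 81 MB remain.
Put 87 MB in memory block 2; 169 MB remain.
Put 89 MB in memory block 2; 80 MB remain.
Put 107 MB in memory block 3; 149 MB remain.
Put 109 MB in memory block 3; 40 MB remain.
Put 105 MB in memory block 4; 151 MB remain.
Put 110 MB in memory block 4; 41 MB remain.
Put 91 MB in memory block 5; 165 MB remain.
Put 85 MB in memory block 5; 80 MB remain.
Put 87 MB in memory block 6; 169 MB remain.
Final memory blocks: [85,90] [87,89] [107,109] [105,110] [91,85] [87].

6 memory blocks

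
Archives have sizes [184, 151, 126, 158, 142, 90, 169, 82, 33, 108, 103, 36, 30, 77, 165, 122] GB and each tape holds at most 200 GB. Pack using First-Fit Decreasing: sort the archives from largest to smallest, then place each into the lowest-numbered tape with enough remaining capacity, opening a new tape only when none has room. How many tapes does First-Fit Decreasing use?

10

Sorted descending: 184, 169, 165, 158, 151, 142, 126, 122, 108, 103, 90, 82, 77, 36, 33, 30.
tape 1: place 184 GB, 16 GB left
tape 2: place 169 GB, 31 GB left
tape 3: place 165 GB, 35 GB left
tape 4: place 158 GB, 42 GB left
tape 5: place 151 GB, 49 GB left
tape 6: place 142 GB, 58 GB left
tape 7: place 126 GB, 74 GB left
tape 8: place 122 GB, 78 GB left
tape 9: place 108 GB, 92 GB left
tape 10: place 103 GB, 97 GB left
tape 9: place 90 GB, 2 GB left
tape 10: place 82 GB, 15 GB left
tape 8: place 77 GB, 1 GB left
tape 4: place 36 GB, 6 GB left
tape 3: place 33 GB, 2 GB left
tape 2: place 30 GB, 1 GB left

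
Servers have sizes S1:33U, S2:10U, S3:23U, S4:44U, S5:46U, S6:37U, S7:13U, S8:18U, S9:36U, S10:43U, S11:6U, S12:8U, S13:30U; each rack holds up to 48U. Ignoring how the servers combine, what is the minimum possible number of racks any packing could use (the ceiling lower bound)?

Total size = 33 + 10 + 23 + 44 + 46 + 37 + 13 + 18 + 36 + 43 + 6 + 8 + 30 = 347U.
⌈347 / 48⌉ = 8.

8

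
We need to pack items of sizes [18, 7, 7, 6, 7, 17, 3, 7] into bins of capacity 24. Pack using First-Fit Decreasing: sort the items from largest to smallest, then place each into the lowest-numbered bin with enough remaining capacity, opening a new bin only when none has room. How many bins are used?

3

Sorted descending: 18, 17, 7, 7, 7, 7, 6, 3.
bin 1: place 18, 6 left
bin 2: place 17, 7 left
bin 2: place 7, 0 left
bin 3: place 7, 17 left
bin 3: place 7, 10 left
bin 3: place 7, 3 left
bin 1: place 6, 0 left
bin 3: place 3, 0 left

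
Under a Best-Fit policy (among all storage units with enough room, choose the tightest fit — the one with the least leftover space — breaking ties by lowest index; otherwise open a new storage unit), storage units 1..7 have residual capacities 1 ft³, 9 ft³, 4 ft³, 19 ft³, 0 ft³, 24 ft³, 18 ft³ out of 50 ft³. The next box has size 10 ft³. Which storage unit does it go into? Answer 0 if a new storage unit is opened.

7

Storage units with room: storage unit 4 (19 ft³), storage unit 6 (24 ft³), storage unit 7 (18 ft³).
Tightest fit is storage unit 7 with 18 ft³ free.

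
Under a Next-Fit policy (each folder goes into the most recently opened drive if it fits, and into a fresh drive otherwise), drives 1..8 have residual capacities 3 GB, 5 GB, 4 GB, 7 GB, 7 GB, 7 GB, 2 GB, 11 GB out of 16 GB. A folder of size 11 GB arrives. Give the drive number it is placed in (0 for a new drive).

8

Next-Fit only looks at drive 8, which has 11 GB free.
11 GB fits there.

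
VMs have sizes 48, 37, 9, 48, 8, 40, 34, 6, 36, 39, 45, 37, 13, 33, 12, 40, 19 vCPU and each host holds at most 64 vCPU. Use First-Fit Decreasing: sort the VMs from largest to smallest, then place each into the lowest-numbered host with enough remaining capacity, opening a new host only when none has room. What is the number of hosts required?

11 hosts

Sorted descending: 48, 48, 45, 40, 40, 39, 37, 37, 36, 34, 33, 19, 13, 12, 9, 8, 6.
Put 48 vCPU in host 1; 16 vCPU remain.
Put 48 vCPU in host 2; 16 vCPU remain.
Put 45 vCPU in host 3; 19 vCPU remain.
Put 40 vCPU in host 4; 24 vCPU remain.
Put 40 vCPU in host 5; 24 vCPU remain.
Put 39 vCPU in host 6; 25 vCPU remain.
Put 37 vCPU in host 7; 27 vCPU remain.
Put 37 vCPU in host 8; 27 vCPU remain.
Put 36 vCPU in host 9; 28 vCPU remain.
Put 34 vCPU in host 10; 30 vCPU remain.
Put 33 vCPU in host 11; 31 vCPU remain.
Put 19 vCPU in host 3; 0 vCPU remain.
Put 13 vCPU in host 1; 3 vCPU remain.
Put 12 vCPU in host 2; 4 vCPU remain.
Put 9 vCPU in host 4; 15 vCPU remain.
Put 8 vCPU in host 4; 7 vCPU remain.
Put 6 vCPU in host 4; 1 vCPU remain.
Final hosts: [48,13] [48,12] [45,19] [40,9,8,6] [40] [39] [37] [37] [36] [34] [33].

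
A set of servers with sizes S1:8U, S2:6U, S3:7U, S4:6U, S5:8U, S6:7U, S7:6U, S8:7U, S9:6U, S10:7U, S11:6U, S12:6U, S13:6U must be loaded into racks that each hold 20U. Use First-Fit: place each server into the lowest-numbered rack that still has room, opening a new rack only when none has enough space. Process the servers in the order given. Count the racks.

5

S1 (8U) → rack 1 (remaining 12U)
S2 (6U) → rack 1 (remaining 6U)
S3 (7U) → rack 2 (remaining 13U)
S4 (6U) → rack 1 (remaining 0U)
S5 (8U) → rack 2 (remaining 5U)
S6 (7U) → rack 3 (remaining 13U)
S7 (6U) → rack 3 (remaining 7U)
S8 (7U) → rack 3 (remaining 0U)
S9 (6U) → rack 4 (remaining 14U)
S10 (7U) → rack 4 (remaining 7U)
S11 (6U) → rack 4 (remaining 1U)
S12 (6U) → rack 5 (remaining 14U)
S13 (6U) → rack 5 (remaining 8U)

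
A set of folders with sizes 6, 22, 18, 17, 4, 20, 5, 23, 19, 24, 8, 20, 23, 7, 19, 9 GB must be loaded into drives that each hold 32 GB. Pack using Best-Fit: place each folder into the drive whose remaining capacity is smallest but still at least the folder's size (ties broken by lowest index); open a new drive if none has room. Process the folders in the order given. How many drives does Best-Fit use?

10 drives

drive 1: place 6 GB, 26 GB left
drive 1: place 22 GB, 4 GB left
drive 2: place 18 GB, 14 GB left
drive 3: place 17 GB, 15 GB left
drive 1: place 4 GB, 0 GB left
drive 4: place 20 GB, 12 GB left
drive 4: place 5 GB, 7 GB left
drive 5: place 23 GB, 9 GB left
drive 6: place 19 GB, 13 GB left
drive 7: place 24 GB, 8 GB left
drive 7: place 8 GB, 0 GB left
drive 8: place 20 GB, 12 GB left
drive 9: place 23 GB, 9 GB left
drive 4: place 7 GB, 0 GB left
drive 10: place 19 GB, 13 GB left
drive 5: place 9 GB, 0 GB left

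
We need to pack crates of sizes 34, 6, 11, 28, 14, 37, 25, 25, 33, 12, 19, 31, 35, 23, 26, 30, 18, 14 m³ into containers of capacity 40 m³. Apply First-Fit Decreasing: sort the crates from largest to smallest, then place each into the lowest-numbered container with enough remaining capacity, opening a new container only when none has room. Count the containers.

12

Sorted descending: 37, 35, 34, 33, 31, 30, 28, 26, 25, 25, 23, 19, 18, 14, 14, 12, 11, 6.
container 1: place 37 m³, 3 m³ left
container 2: place 35 m³, 5 m³ left
container 3: place 34 m³, 6 m³ left
container 4: place 33 m³, 7 m³ left
container 5: place 31 m³, 9 m³ left
container 6: place 30 m³, 10 m³ left
container 7: place 28 m³, 12 m³ left
container 8: place 26 m³, 14 m³ left
container 9: place 25 m³, 15 m³ left
container 10: place 25 m³, 15 m³ left
container 11: place 23 m³, 17 m³ left
container 12: place 19 m³, 21 m³ left
container 12: place 18 m³, 3 m³ left
container 8: place 14 m³, 0 m³ left
container 9: place 14 m³, 1 m³ left
container 7: place 12 m³, 0 m³ left
container 10: place 11 m³, 4 m³ left
container 3: place 6 m³, 0 m³ left
Final containers: [37] [35] [34,6] [33] [31] [30] [28,12] [26,14] [25,14] [25,11] [23] [19,18].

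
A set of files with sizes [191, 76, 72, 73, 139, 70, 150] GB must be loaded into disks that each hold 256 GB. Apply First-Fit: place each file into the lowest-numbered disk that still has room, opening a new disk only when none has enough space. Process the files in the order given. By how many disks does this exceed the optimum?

0

First-Fit: [191] [76,72,73] [139,70] [150] → 4 disks.
Total size 771 GB; any packing needs at least ⌈771/256⌉ = 4 disks.
So 4 is already optimal.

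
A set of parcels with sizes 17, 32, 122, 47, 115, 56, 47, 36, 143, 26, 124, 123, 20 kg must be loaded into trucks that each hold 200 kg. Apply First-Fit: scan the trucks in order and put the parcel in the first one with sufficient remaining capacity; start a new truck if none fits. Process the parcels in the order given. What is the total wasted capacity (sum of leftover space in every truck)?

truck 1: place 17 kg, 183 kg left
truck 1: place 32 kg, 151 kg left
truck 1: place 122 kg, 29 kg left
truck 2: place 47 kg, 153 kg left
truck 2: place 115 kg, 38 kg left
truck 3: place 56 kg, 144 kg left
truck 3: place 47 kg, 97 kg left
truck 2: place 36 kg, 2 kg left
truck 4: place 143 kg, 57 kg left
truck 1: place 26 kg, 3 kg left
truck 5: place 124 kg, 76 kg left
truck 6: place 123 kg, 77 kg left
truck 3: place 20 kg, 77 kg left
6 trucks × 200 kg = 1200 kg; used 908 kg; unused 292 kg.

292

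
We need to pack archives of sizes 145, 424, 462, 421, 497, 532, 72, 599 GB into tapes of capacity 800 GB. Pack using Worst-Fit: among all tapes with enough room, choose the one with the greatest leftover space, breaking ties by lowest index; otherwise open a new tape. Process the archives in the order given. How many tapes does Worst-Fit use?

6

Put 145 GB in tape 1; 655 GB remain.
Put 424 GB in tape 1; 231 GB remain.
Put 462 GB in tape 2; 338 GB remain.
Put 421 GB in tape 3; 379 GB remain.
Put 497 GB in tape 4; 303 GB remain.
Put 532 GB in tape 5; 268 GB remain.
Put 72 GB in tape 3; 307 GB remain.
Put 599 GB in tape 6; 201 GB remain.
Final tapes: [145,424] [462] [421,72] [497] [532] [599].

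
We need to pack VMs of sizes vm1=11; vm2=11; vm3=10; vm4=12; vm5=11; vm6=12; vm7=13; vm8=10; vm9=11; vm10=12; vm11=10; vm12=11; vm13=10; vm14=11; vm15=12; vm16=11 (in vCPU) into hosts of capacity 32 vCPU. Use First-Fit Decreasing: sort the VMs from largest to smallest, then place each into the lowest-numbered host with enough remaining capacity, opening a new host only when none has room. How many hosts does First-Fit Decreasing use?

Sorted descending: 13, 12, 12, 12, 12, 11, 11, 11, 11, 11, 11, 11, 10, 10, 10, 10.
Put 13 vCPU in host 1; 19 vCPU remain.
Put 12 vCPU in host 1; 7 vCPU remain.
Put 12 vCPU in host 2; 20 vCPU remain.
Put 12 vCPU in host 2; 8 vCPU remain.
Put 12 vCPU in host 3; 20 vCPU remain.
Put 11 vCPU in host 3; 9 vCPU remain.
Put 11 vCPU in host 4; 21 vCPU remain.
Put 11 vCPU in host 4; 10 vCPU remain.
Put 11 vCPU in host 5; 21 vCPU remain.
Put 11 vCPU in host 5; 10 vCPU remain.
Put 11 vCPU in host 6; 21 vCPU remain.
Put 11 vCPU in host 6; 10 vCPU remain.
Put 10 vCPU in host 4; 0 vCPU remain.
Put 10 vCPU in host 5; 0 vCPU remain.
Put 10 vCPU in host 6; 0 vCPU remain.
Put 10 vCPU in host 7; 22 vCPU remain.
Final hosts: [13,12] [12,12] [12,11] [11,11,10] [11,11,10] [11,11,10] [10].

7 hosts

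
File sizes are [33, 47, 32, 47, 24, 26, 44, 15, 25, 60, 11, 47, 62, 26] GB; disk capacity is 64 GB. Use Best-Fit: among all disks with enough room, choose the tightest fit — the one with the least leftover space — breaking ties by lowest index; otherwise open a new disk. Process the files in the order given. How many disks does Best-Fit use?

disk 1: place 33 GB, 31 GB left
disk 2: place 47 GB, 17 GB left
disk 3: place 32 GB, 32 GB left
disk 4: place 47 GB, 17 GB left
disk 1: place 24 GB, 7 GB left
disk 3: place 26 GB, 6 GB left
disk 5: place 44 GB, 20 GB left
disk 2: place 15 GB, 2 GB left
disk 6: place 25 GB, 39 GB left
disk 7: place 60 GB, 4 GB left
disk 4: place 11 GB, 6 GB left
disk 8: place 47 GB, 17 GB left
disk 9: place 62 GB, 2 GB left
disk 6: place 26 GB, 13 GB left
Final disks: [33,24] [47,15] [32,26] [47,11] [44] [25,26] [60] [47] [62].

9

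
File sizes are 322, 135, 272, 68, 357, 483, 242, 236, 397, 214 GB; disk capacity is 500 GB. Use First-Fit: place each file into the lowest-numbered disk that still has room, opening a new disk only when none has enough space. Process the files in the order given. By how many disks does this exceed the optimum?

First-Fit: [322,135] [272,68] [357] [483] [242,236] [397] [214] → 7 disks.
Total size 2726 GB; any packing needs at least ⌈2726/500⌉ = 6 disks.
An optimal packing achieves that bound: [483] [397,68] [357,135] [322] [272,214] [242,236] → 6 disks.
Excess: 7 − 6 = 1.

1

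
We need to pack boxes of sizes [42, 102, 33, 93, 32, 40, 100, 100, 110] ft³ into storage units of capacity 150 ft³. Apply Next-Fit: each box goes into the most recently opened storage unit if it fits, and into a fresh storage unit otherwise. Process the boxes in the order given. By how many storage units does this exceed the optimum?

1

Next-Fit: [42,102] [33,93] [32,40] [100] [100] [110] → 6 storage units.
Total size 652 ft³; any packing needs at least ⌈652/150⌉ = 5 storage units.
An optimal packing achieves that bound: [110,40] [102,42] [100,33] [100,32] [93] → 5 storage units.
Excess: 6 − 5 = 1.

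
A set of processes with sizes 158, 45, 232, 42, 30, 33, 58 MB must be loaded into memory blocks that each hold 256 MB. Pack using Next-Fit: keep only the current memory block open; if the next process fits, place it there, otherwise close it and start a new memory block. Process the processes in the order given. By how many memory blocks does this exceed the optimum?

Next-Fit: [158,45] [232] [42,30,33,58] → 3 memory blocks.
Total size 598 MB; any packing needs at least ⌈598/256⌉ = 3 memory blocks.
So 3 is already optimal.

0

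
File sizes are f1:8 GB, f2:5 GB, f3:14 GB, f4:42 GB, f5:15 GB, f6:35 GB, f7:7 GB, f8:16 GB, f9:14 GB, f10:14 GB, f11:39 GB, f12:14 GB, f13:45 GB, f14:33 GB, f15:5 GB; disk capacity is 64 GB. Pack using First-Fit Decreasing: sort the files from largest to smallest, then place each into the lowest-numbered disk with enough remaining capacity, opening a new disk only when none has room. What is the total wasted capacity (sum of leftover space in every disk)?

Sorted descending: 45, 42, 39, 35, 33, 16, 15, 14, 14, 14, 14, 8, 7, 5, 5.
Put 45 GB in disk 1; 19 GB remain.
Put 42 GB in disk 2; 22 GB remain.
Put 39 GB in disk 3; 25 GB remain.
Put 35 GB in disk 4; 29 GB remain.
Put 33 GB in disk 5; 31 GB remain.
Put 16 GB in disk 1; 3 GB remain.
Put 15 GB in disk 2; 7 GB remain.
Put 14 GB in disk 3; 11 GB remain.
Put 14 GB in disk 4; 15 GB remain.
Put 14 GB in disk 4; 1 GB remain.
Put 14 GB in disk 5; 17 GB remain.
Put 8 GB in disk 3; 3 GB remain.
Put 7 GB in disk 2; 0 GB remain.
Put 5 GB in disk 5; 12 GB remain.
Put 5 GB in disk 5; 7 GB remain.
5 disks × 64 GB = 320 GB; used 306 GB; unused 14 GB.

14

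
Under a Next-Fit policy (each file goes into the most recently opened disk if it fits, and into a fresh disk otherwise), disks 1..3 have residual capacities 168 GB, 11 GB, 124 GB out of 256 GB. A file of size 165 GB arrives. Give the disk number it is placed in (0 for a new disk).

0

Next-Fit only looks at disk 3, which has 124 GB free.
165 GB does not fit, so a new disk is opened.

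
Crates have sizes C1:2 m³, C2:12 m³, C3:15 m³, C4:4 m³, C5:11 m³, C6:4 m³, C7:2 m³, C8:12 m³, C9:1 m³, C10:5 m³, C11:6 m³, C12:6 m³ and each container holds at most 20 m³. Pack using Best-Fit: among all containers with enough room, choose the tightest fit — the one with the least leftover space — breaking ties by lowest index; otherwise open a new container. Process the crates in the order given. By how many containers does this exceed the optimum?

1

Best-Fit: [2,12,4,2] [15,4,1] [11,6] [12,5] [6] → 5 containers.
Total size 80 m³; any packing needs at least ⌈80/20⌉ = 4 containers.
An optimal packing achieves that bound: [15,5] [12,6,2] [12,6,2] [11,4,4,1] → 4 containers.
Excess: 5 − 4 = 1.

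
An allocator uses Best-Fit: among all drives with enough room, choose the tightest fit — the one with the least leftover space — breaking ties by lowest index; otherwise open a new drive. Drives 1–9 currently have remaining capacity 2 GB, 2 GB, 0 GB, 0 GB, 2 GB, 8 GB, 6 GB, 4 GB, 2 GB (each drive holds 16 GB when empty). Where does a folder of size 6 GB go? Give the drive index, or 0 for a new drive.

7

Drives with room: drive 6 (8 GB), drive 7 (6 GB).
Tightest fit is drive 7 with 6 GB free.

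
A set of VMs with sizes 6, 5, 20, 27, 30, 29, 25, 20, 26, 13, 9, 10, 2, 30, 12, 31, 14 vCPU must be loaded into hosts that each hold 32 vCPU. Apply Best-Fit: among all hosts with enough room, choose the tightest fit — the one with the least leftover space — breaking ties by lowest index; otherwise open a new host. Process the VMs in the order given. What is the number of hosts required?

6 vCPU → host 1 (remaining 26 vCPU)
5 vCPU → host 1 (remaining 21 vCPU)
20 vCPU → host 1 (remaining 1 vCPU)
27 vCPU → host 2 (remaining 5 vCPU)
30 vCPU → host 3 (remaining 2 vCPU)
29 vCPU → host 4 (remaining 3 vCPU)
25 vCPU → host 5 (remaining 7 vCPU)
20 vCPU → host 6 (remaining 12 vCPU)
26 vCPU → host 7 (remaining 6 vCPU)
13 vCPU → host 8 (remaining 19 vCPU)
9 vCPU → host 6 (remaining 3 vCPU)
10 vCPU → host 8 (remaining 9 vCPU)
2 vCPU → host 3 (remaining 0 vCPU)
30 vCPU → host 9 (remaining 2 vCPU)
12 vCPU → host 10 (remaining 20 vCPU)
31 vCPU → host 11 (remaining 1 vCPU)
14 vCPU → host 10 (remaining 6 vCPU)

11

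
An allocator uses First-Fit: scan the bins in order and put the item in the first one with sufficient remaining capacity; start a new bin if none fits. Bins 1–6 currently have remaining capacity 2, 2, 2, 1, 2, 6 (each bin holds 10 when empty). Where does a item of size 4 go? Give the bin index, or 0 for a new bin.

Bins with room: bin 6 (6).
The first with room is bin 6.

6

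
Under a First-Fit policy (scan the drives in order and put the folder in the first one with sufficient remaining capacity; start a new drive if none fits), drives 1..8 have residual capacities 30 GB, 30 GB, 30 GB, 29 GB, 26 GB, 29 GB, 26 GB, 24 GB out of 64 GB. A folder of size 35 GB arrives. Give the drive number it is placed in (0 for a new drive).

0

No drive has ≥ 35 GB free, so a new drive is opened.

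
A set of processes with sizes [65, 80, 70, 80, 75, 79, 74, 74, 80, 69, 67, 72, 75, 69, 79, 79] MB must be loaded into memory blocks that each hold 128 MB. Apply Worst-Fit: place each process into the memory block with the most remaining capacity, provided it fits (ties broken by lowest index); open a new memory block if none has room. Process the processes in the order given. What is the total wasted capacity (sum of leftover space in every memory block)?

65 MB → memory block 1 (remaining 63 MB)
80 MB → memory block 2 (remaining 48 MB)
70 MB → memory block 3 (remaining 58 MB)
80 MB → memory block 4 (remaining 48 MB)
75 MB → memory block 5 (remaining 53 MB)
79 MB → memory block 6 (remaining 49 MB)
74 MB → memory block 7 (remaining 54 MB)
74 MB → memory block 8 (remaining 54 MB)
80 MB → memory block 9 (remaining 48 MB)
69 MB → memory block 10 (remaining 59 MB)
67 MB → memory block 11 (remaining 61 MB)
72 MB → memory block 12 (remaining 56 MB)
75 MB → memory block 13 (remaining 53 MB)
69 MB → memory block 14 (remaining 59 MB)
79 MB → memory block 15 (remaining 49 MB)
79 MB → memory block 16 (remaining 49 MB)
16 memory blocks × 128 MB = 2048 MB; used 1187 MB; unused 861 MB.

861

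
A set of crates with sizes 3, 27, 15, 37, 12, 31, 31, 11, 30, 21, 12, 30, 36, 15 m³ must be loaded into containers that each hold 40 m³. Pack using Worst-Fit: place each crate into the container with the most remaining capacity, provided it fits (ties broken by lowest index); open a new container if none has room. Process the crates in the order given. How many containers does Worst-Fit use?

10

container 1: place 3 m³, 37 m³ left
container 1: place 27 m³, 10 m³ left
container 2: place 15 m³, 25 m³ left
container 3: place 37 m³, 3 m³ left
container 2: place 12 m³, 13 m³ left
container 4: place 31 m³, 9 m³ left
container 5: place 31 m³, 9 m³ left
container 2: place 11 m³, 2 m³ left
container 6: place 30 m³, 10 m³ left
container 7: place 21 m³, 19 m³ left
container 7: place 12 m³, 7 m³ left
container 8: place 30 m³, 10 m³ left
container 9: place 36 m³, 4 m³ left
container 10: place 15 m³, 25 m³ left
Final containers: [3,27] [15,12,11] [37] [31] [31] [30] [21,12] [30] [36] [15].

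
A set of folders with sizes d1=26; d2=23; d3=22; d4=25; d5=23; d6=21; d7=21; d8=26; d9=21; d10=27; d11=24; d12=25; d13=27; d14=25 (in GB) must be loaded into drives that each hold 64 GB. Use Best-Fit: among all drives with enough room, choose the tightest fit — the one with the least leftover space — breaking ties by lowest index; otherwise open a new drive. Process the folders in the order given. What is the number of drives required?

drive 1: place d1 (26 GB), 38 GB left
drive 1: place d2 (23 GB), 15 GB left
drive 2: place d3 (22 GB), 42 GB left
drive 2: place d4 (25 GB), 17 GB left
drive 3: place d5 (23 GB), 41 GB left
drive 3: place d6 (21 GB), 20 GB left
drive 4: place d7 (21 GB), 43 GB left
drive 4: place d8 (26 GB), 17 GB left
drive 5: place d9 (21 GB), 43 GB left
drive 5: place d10 (27 GB), 16 GB left
drive 6: place d11 (24 GB), 40 GB left
drive 6: place d12 (25 GB), 15 GB left
drive 7: place d13 (27 GB), 37 GB left
drive 7: place d14 (25 GB), 12 GB left

7 drives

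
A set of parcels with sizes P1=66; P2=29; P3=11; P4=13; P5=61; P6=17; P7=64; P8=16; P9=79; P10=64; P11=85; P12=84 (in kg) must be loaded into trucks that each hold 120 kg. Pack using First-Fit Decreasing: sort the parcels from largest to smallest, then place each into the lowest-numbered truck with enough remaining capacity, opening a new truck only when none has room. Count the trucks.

Sorted descending: 85, 84, 79, 66, 64, 64, 61, 29, 17, 16, 13, 11.
85 kg → truck 1 (remaining 35 kg)
84 kg → truck 2 (remaining 36 kg)
79 kg → truck 3 (remaining 41 kg)
66 kg → truck 4 (remaining 54 kg)
64 kg → truck 5 (remaining 56 kg)
64 kg → truck 6 (remaining 56 kg)
61 kg → truck 7 (remaining 59 kg)
29 kg → truck 1 (remaining 6 kg)
17 kg → truck 2 (remaining 19 kg)
16 kg → truck 2 (remaining 3 kg)
13 kg → truck 3 (remaining 28 kg)
11 kg → truck 3 (remaining 17 kg)
Final trucks: [85,29] [84,17,16] [79,13,11] [66] [64] [64] [61].

7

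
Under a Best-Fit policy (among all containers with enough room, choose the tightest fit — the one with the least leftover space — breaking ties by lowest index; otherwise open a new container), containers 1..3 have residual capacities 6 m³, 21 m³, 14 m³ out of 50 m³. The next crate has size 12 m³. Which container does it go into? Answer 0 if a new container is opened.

Containers with room: container 2 (21 m³), container 3 (14 m³).
Tightest fit is container 3 with 14 m³ free.

3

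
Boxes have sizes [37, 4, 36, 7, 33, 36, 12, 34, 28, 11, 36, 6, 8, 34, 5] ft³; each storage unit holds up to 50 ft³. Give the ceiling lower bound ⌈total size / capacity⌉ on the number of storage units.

Total size = 37 + 4 + 36 + 7 + 33 + 36 + 12 + 34 + 28 + 11 + 36 + 6 + 8 + 34 + 5 = 327 ft³.
⌈327 / 50⌉ = 7.

7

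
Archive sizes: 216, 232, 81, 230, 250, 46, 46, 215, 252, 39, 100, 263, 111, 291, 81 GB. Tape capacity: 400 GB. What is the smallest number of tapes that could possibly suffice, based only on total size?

7

Total size = 216 + 232 + 81 + 230 + 250 + 46 + 46 + 215 + 252 + 39 + 100 + 263 + 111 + 291 + 81 = 2453 GB.
⌈2453 / 400⌉ = 7.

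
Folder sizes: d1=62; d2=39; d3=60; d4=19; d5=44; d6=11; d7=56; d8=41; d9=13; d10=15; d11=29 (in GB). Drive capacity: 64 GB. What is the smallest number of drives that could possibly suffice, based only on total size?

Total size = 62 + 39 + 60 + 19 + 44 + 11 + 56 + 41 + 13 + 15 + 29 = 389 GB.
⌈389 / 64⌉ = 7.

7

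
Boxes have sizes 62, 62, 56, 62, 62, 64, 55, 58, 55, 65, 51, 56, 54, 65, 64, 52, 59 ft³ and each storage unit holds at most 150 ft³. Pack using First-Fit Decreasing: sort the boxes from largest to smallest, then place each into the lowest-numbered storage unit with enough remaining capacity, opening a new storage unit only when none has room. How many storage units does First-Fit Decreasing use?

9

Sorted descending: 65, 65, 64, 64, 62, 62, 62, 62, 59, 58, 56, 56, 55, 55, 54, 52, 51.
Put 65 ft³ in storage unit 1; 85 ft³ remain.
Put 65 ft³ in storage unit 1; 20 ft³ remain.
Put 64 ft³ in storage unit 2; 86 ft³ remain.
Put 64 ft³ in storage unit 2; 22 ft³ remain.
Put 62 ft³ in storage unit 3; 88 ft³ remain.
Put 62 ft³ in storage unit 3; 26 ft³ remain.
Put 62 ft³ in storage unit 4; 88 ft³ remain.
Put 62 ft³ in storage unit 4; 26 ft³ remain.
Put 59 ft³ in storage unit 5; 91 ft³ remain.
Put 58 ft³ in storage unit 5; 33 ft³ remain.
Put 56 ft³ in storage unit 6; 94 ft³ remain.
Put 56 ft³ in storage unit 6; 38 ft³ remain.
Put 55 ft³ in storage unit 7; 95 ft³ remain.
Put 55 ft³ in storage unit 7; 40 ft³ remain.
Put 54 ft³ in storage unit 8; 96 ft³ remain.
Put 52 ft³ in storage unit 8; 44 ft³ remain.
Put 51 ft³ in storage unit 9; 99 ft³ remain.
Final storage units: [65,65] [64,64] [62,62] [62,62] [59,58] [56,56] [55,55] [54,52] [51].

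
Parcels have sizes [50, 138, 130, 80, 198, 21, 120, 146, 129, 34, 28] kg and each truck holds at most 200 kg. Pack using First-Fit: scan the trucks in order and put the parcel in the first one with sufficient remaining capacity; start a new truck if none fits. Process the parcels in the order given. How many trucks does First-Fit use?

6

Put 50 kg in truck 1; 150 kg remain.
Put 138 kg in truck 1; 12 kg remain.
Put 130 kg in truck 2; 70 kg remain.
Put 80 kg in truck 3; 120 kg remain.
Put 198 kg in truck 4; 2 kg remain.
Put 21 kg in truck 2; 49 kg remain.
Put 120 kg in truck 3; 0 kg remain.
Put 146 kg in truck 5; 54 kg remain.
Put 129 kg in truck 6; 71 kg remain.
Put 34 kg in truck 2; 15 kg remain.
Put 28 kg in truck 5; 26 kg remain.
Final trucks: [50,138] [130,21,34] [80,120] [198] [146,28] [129].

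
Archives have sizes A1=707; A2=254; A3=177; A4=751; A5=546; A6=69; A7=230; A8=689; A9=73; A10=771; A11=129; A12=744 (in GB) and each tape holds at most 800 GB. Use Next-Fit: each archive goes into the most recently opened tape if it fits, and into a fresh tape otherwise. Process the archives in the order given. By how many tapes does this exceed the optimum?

2

Next-Fit: [707] [254,177] [751] [546,69] [230] [689,73] [771] [129] [744] → 9 tapes.
Total size 5140 GB; any packing needs at least ⌈5140/800⌉ = 7 tapes.
An optimal packing achieves that bound: [771] [751] [744] [707,73] [689,69] [546,254] [230,177,129] → 7 tapes.
Excess: 9 − 7 = 2.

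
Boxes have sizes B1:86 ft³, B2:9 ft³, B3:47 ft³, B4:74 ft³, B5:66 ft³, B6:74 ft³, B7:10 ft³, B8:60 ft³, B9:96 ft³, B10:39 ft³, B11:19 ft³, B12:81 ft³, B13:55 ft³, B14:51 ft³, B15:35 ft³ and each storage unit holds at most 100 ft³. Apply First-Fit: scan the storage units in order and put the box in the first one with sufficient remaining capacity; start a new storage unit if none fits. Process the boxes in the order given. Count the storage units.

10 storage units

storage unit 1: place B1 (86 ft³), 14 ft³ left
storage unit 1: place B2 (9 ft³), 5 ft³ left
storage unit 2: place B3 (47 ft³), 53 ft³ left
storage unit 3: place B4 (74 ft³), 26 ft³ left
storage unit 4: place B5 (66 ft³), 34 ft³ left
storage unit 5: place B6 (74 ft³), 26 ft³ left
storage unit 2: place B7 (10 ft³), 43 ft³ left
storage unit 6: place B8 (60 ft³), 40 ft³ left
storage unit 7: place B9 (96 ft³), 4 ft³ left
storage unit 2: place B10 (39 ft³), 4 ft³ left
storage unit 3: place B11 (19 ft³), 7 ft³ left
storage unit 8: place B12 (81 ft³), 19 ft³ left
storage unit 9: place B13 (55 ft³), 45 ft³ left
storage unit 10: place B14 (51 ft³), 49 ft³ left
storage unit 6: place B15 (35 ft³), 5 ft³ left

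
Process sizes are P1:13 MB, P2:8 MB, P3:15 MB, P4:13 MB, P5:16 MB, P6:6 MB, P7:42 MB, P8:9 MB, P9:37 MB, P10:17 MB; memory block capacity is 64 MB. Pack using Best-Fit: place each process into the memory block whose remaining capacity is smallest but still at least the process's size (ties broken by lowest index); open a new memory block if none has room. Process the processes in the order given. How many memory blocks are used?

P1 (13 MB) → memory block 1 (remaining 51 MB)
P2 (8 MB) → memory block 1 (remaining 43 MB)
P3 (15 MB) → memory block 1 (remaining 28 MB)
P4 (13 MB) → memory block 1 (remaining 15 MB)
P5 (16 MB) → memory block 2 (remaining 48 MB)
P6 (6 MB) → memory block 1 (remaining 9 MB)
P7 (42 MB) → memory block 2 (remaining 6 MB)
P8 (9 MB) → memory block 1 (remaining 0 MB)
P9 (37 MB) → memory block 3 (remaining 27 MB)
P10 (17 MB) → memory block 3 (remaining 10 MB)

3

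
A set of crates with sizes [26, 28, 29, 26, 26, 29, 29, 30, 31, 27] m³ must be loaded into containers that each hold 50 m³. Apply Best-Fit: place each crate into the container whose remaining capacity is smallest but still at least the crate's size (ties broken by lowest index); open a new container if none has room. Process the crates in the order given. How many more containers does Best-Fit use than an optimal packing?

0

Best-Fit: [26] [28] [29] [26] [26] [29] [29] [30] [31] [27] → 10 containers.
10 crates exceed 25 m³ (half the capacity), and no two of those can share a container, so at least 10 containers are needed.
So 10 is already optimal.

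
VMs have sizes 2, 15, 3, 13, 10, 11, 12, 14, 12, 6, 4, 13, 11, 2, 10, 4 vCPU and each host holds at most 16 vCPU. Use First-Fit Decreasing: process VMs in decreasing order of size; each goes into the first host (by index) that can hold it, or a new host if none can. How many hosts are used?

Sorted descending: 15, 14, 13, 13, 12, 12, 11, 11, 10, 10, 6, 4, 4, 3, 2, 2.
Put 15 vCPU in host 1; 1 vCPU remain.
Put 14 vCPU in host 2; 2 vCPU remain.
Put 13 vCPU in host 3; 3 vCPU remain.
Put 13 vCPU in host 4; 3 vCPU remain.
Put 12 vCPU in host 5; 4 vCPU remain.
Put 12 vCPU in host 6; 4 vCPU remain.
Put 11 vCPU in host 7; 5 vCPU remain.
Put 11 vCPU in host 8; 5 vCPU remain.
Put 10 vCPU in host 9; 6 vCPU remain.
Put 10 vCPU in host 10; 6 vCPU remain.
Put 6 vCPU in host 9; 0 vCPU remain.
Put 4 vCPU in host 5; 0 vCPU remain.
Put 4 vCPU in host 6; 0 vCPU remain.
Put 3 vCPU in host 3; 0 vCPU remain.
Put 2 vCPU in host 2; 0 vCPU remain.
Put 2 vCPU in host 4; 1 vCPU remain.
Final hosts: [15] [14,2] [13,3] [13,2] [12,4] [12,4] [11] [11] [10,6] [10].

10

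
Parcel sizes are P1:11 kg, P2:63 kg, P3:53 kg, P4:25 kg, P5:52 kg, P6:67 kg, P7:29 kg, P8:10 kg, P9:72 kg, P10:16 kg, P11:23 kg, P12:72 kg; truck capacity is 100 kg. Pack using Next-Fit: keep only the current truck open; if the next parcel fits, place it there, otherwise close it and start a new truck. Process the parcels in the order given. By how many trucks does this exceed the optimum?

0

Next-Fit: [11,63] [53,25] [52] [67,29] [10,72,16] [23,72] → 6 trucks.
6 parcels exceed 50 kg (half the capacity), and no two of those can share a truck, so at least 6 trucks are needed.
So 6 is already optimal.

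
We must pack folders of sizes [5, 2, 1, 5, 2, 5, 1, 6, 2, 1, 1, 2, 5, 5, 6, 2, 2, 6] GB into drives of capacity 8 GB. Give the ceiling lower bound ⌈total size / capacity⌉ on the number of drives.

8 drives

Total size = 5 + 2 + 1 + 5 + 2 + 5 + 1 + 6 + 2 + 1 + 1 + 2 + 5 + 5 + 6 + 2 + 2 + 6 = 59 GB.
⌈59 / 8⌉ = 8.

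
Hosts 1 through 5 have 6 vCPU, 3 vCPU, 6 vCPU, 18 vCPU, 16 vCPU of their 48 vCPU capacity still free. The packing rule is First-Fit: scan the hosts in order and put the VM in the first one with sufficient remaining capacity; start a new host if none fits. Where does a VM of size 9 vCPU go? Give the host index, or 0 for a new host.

4

Hosts with room: host 4 (18 vCPU), host 5 (16 vCPU).
The first with room is host 4.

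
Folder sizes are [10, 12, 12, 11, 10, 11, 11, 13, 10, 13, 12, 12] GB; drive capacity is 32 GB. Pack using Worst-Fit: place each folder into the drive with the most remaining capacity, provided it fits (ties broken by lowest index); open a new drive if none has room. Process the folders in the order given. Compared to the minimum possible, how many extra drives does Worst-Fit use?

Worst-Fit: [10,12,10] [12,11] [11,11] [13,10] [13,12] [12] → 6 drives.
Total size 137 GB; any packing needs at least ⌈137/32⌉ = 5 drives.
An optimal packing achieves that bound: [13,13] [12,12] [12,12] [11,11,10] [11,10,10] → 5 drives.
Excess: 6 − 5 = 1.

1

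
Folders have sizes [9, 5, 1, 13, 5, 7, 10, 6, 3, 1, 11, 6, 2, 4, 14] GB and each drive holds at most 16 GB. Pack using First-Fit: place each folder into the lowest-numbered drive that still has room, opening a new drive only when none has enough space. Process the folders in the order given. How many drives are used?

7 drives

9 GB → drive 1 (remaining 7 GB)
5 GB → drive 1 (remaining 2 GB)
1 GB → drive 1 (remaining 1 GB)
13 GB → drive 2 (remaining 3 GB)
5 GB → drive 3 (remaining 11 GB)
7 GB → drive 3 (remaining 4 GB)
10 GB → drive 4 (remaining 6 GB)
6 GB → drive 4 (remaining 0 GB)
3 GB → drive 2 (remaining 0 GB)
1 GB → drive 1 (remaining 0 GB)
11 GB → drive 5 (remaining 5 GB)
6 GB → drive 6 (remaining 10 GB)
2 GB → drive 3 (remaining 2 GB)
4 GB → drive 5 (remaining 1 GB)
14 GB → drive 7 (remaining 2 GB)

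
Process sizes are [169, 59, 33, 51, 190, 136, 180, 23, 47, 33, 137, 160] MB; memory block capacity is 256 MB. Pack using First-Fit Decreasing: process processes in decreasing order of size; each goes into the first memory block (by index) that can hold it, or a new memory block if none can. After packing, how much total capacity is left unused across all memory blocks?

Sorted descending: 190, 180, 169, 160, 137, 136, 59, 51, 47, 33, 33, 23.
190 MB → memory block 1 (remaining 66 MB)
180 MB → memory block 2 (remaining 76 MB)
169 MB → memory block 3 (remaining 87 MB)
160 MB → memory block 4 (remaining 96 MB)
137 MB → memory block 5 (remaining 119 MB)
136 MB → memory block 6 (remaining 120 MB)
59 MB → memory block 1 (remaining 7 MB)
51 MB → memory block 2 (remaining 25 MB)
47 MB → memory block 3 (remaining 40 MB)
33 MB → memory block 3 (remaining 7 MB)
33 MB → memory block 4 (remaining 63 MB)
23 MB → memory block 2 (remaining 2 MB)
6 memory blocks × 256 MB = 1536 MB; used 1218 MB; unused 318 MB.

318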